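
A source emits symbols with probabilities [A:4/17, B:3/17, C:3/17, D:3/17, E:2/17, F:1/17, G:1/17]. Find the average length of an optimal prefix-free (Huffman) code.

Huffman tree construction:
Combine smallest probabilities repeatedly
Resulting codes:
  A: 01 (length 2)
  B: 110 (length 3)
  C: 111 (length 3)
  D: 00 (length 2)
  E: 100 (length 3)
  F: 1010 (length 4)
  G: 1011 (length 4)
Average length = Σ p(s) × length(s) = 2.7059 bits


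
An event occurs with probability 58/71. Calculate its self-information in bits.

Information content I(x) = -log₂(p(x))
I = -log₂(58/71) = -log₂(0.8169)
I = 0.2918 bits


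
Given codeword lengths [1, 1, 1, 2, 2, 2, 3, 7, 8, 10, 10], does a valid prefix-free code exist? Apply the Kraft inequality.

Kraft inequality: Σ 2^(-l_i) ≤ 1 for prefix-free code
Calculating: 2^(-1) + 2^(-1) + 2^(-1) + 2^(-2) + 2^(-2) + 2^(-2) + 2^(-3) + 2^(-7) + 2^(-8) + 2^(-10) + 2^(-10)
= 0.5 + 0.5 + 0.5 + 0.25 + 0.25 + 0.25 + 0.125 + 0.0078125 + 0.00390625 + 0.0009765625 + 0.0009765625
= 2.3887
Since 2.3887 > 1, prefix-free code does not exist


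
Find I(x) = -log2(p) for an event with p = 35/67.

Information content I(x) = -log₂(p(x))
I = -log₂(35/67) = -log₂(0.5224)
I = 0.9368 bits


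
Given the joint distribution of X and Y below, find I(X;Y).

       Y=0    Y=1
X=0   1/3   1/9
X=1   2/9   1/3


H(X) = 0.9911, H(Y) = 0.9911, H(X,Y) = 1.8911
I(X;Y) = H(X) + H(Y) - H(X,Y) = 0.0911 bits


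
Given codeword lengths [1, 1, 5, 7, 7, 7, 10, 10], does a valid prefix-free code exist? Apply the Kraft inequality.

Kraft inequality: Σ 2^(-l_i) ≤ 1 for prefix-free code
Calculating: 2^(-1) + 2^(-1) + 2^(-5) + 2^(-7) + 2^(-7) + 2^(-7) + 2^(-10) + 2^(-10)
= 0.5 + 0.5 + 0.03125 + 0.0078125 + 0.0078125 + 0.0078125 + 0.0009765625 + 0.0009765625
= 1.0566
Since 1.0566 > 1, prefix-free code does not exist


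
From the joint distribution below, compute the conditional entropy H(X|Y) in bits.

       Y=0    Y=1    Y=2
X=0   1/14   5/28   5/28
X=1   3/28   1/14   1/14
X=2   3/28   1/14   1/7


H(X|Y) = Σ_y p(y) H(X|Y=y)
  p(Y=0) = 2/7, H(X|Y=0) = 1.5613
  p(Y=1) = 9/28, H(X|Y=1) = 1.4355
  p(Y=2) = 11/28, H(X|Y=2) = 1.4949
H(X|Y) = 0.2857×1.5613 + 0.3214×1.4355 + 0.3929×1.4949 = 1.4948 bits


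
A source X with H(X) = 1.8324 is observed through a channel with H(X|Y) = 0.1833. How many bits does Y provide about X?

I(X;Y) = H(X) - H(X|Y)
I(X;Y) = 1.8324 - 0.1833 = 1.6491 bits


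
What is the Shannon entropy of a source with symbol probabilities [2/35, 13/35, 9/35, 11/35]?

H(X) = -Σ p(x) log₂ p(x)
  -2/35 × log₂(2/35) = 0.2360
  -13/35 × log₂(13/35) = 0.5307
  -9/35 × log₂(9/35) = 0.5038
  -11/35 × log₂(11/35) = 0.5248
H(X) = 1.7953 bits


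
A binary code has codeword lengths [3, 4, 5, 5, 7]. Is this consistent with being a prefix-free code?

Kraft inequality: Σ 2^(-l_i) ≤ 1 for prefix-free code
Calculating: 2^(-3) + 2^(-4) + 2^(-5) + 2^(-5) + 2^(-7)
= 0.125 + 0.0625 + 0.03125 + 0.03125 + 0.0078125
= 0.2578
Since 0.2578 ≤ 1, prefix-free code exists


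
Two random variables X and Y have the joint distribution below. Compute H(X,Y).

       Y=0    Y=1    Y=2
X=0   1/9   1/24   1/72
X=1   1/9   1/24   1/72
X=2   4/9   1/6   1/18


H(X,Y) = -Σ p(x,y) log₂ p(x,y)
  p(0,0)=1/9: -0.1111 × log₂(0.1111) = 0.3522
  p(0,1)=1/24: -0.0417 × log₂(0.0417) = 0.1910
  p(0,2)=1/72: -0.0139 × log₂(0.0139) = 0.0857
  p(1,0)=1/9: -0.1111 × log₂(0.1111) = 0.3522
  p(1,1)=1/24: -0.0417 × log₂(0.0417) = 0.1910
  p(1,2)=1/72: -0.0139 × log₂(0.0139) = 0.0857
  p(2,0)=4/9: -0.4444 × log₂(0.4444) = 0.5200
  p(2,1)=1/6: -0.1667 × log₂(0.1667) = 0.4308
  p(2,2)=1/18: -0.0556 × log₂(0.0556) = 0.2317
H(X,Y) = 2.4404 bits


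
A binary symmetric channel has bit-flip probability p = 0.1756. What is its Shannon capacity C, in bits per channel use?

For BSC with error probability p:
C = 1 - H(p) where H(p) is binary entropy
H(0.1756) = -0.1756 × log₂(0.1756) - 0.8244 × log₂(0.8244)
H(p) = 0.6704
C = 1 - 0.6704 = 0.3296 bits/use


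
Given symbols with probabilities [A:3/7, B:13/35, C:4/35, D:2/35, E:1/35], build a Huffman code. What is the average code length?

Huffman tree construction:
Combine smallest probabilities repeatedly
Resulting codes:
  A: 0 (length 1)
  B: 11 (length 2)
  C: 101 (length 3)
  D: 1001 (length 4)
  E: 1000 (length 4)
Average length = Σ p(s) × length(s) = 1.8571 bits


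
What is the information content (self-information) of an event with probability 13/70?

Information content I(x) = -log₂(p(x))
I = -log₂(13/70) = -log₂(0.1857)
I = 2.4288 bits


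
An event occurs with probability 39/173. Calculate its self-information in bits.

Information content I(x) = -log₂(p(x))
I = -log₂(39/173) = -log₂(0.2254)
I = 2.1492 bits


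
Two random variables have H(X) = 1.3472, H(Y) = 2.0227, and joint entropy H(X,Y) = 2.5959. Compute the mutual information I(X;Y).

I(X;Y) = H(X) + H(Y) - H(X,Y)
I(X;Y) = 1.3472 + 2.0227 - 2.5959 = 0.774 bits


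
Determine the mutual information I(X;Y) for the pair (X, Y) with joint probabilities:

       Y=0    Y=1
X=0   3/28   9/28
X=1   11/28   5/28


H(X) = 0.9852, H(Y) = 1.0000, H(X,Y) = 1.8449
I(X;Y) = H(X) + H(Y) - H(X,Y) = 0.1403 bits


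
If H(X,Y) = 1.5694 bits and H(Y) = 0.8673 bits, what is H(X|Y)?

Chain rule: H(X,Y) = H(X|Y) + H(Y)
H(X|Y) = H(X,Y) - H(Y) = 1.5694 - 0.8673 = 0.7021 bits


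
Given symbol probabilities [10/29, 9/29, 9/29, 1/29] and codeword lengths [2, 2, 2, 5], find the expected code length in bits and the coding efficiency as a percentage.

Average length L = Σ p_i × l_i = 2.1034 bits
Entropy H = 1.7449 bits
Efficiency η = H/L × 100% = 82.96%


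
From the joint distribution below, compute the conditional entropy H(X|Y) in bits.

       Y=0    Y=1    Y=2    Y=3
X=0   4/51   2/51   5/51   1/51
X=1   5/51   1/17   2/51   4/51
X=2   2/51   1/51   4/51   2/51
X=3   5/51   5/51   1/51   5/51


H(X|Y) = Σ_y p(y) H(X|Y=y)
  p(Y=0) = 16/51, H(X|Y=0) = 1.9238
  p(Y=1) = 11/51, H(X|Y=1) = 1.7899
  p(Y=2) = 4/17, H(X|Y=2) = 1.7842
  p(Y=3) = 4/17, H(X|Y=3) = 1.7842
H(X|Y) = 0.3137×1.9238 + 0.2157×1.7899 + 0.2353×1.7842 + 0.2353×1.7842 = 1.8292 bits


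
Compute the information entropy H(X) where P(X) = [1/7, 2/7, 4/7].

H(X) = -Σ p(x) log₂ p(x)
  -1/7 × log₂(1/7) = 0.4011
  -2/7 × log₂(2/7) = 0.5164
  -4/7 × log₂(4/7) = 0.4613
H(X) = 1.3788 bits


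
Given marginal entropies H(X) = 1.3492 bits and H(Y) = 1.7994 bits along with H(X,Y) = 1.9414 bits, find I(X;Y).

I(X;Y) = H(X) + H(Y) - H(X,Y)
I(X;Y) = 1.3492 + 1.7994 - 1.9414 = 1.2072 bits


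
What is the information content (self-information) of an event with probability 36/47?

Information content I(x) = -log₂(p(x))
I = -log₂(36/47) = -log₂(0.7660)
I = 0.3847 bits


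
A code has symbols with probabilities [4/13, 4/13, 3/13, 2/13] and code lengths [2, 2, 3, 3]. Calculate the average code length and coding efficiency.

Average length L = Σ p_i × l_i = 2.3846 bits
Entropy H = 1.9501 bits
Efficiency η = H/L × 100% = 81.78%


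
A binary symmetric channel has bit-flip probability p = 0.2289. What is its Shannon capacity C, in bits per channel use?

For BSC with error probability p:
C = 1 - H(p) where H(p) is binary entropy
H(0.2289) = -0.2289 × log₂(0.2289) - 0.7711 × log₂(0.7711)
H(p) = 0.7761
C = 1 - 0.7761 = 0.2239 bits/use


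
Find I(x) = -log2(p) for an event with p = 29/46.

Information content I(x) = -log₂(p(x))
I = -log₂(29/46) = -log₂(0.6304)
I = 0.6656 bits


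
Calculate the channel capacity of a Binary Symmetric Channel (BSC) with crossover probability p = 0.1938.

For BSC with error probability p:
C = 1 - H(p) where H(p) is binary entropy
H(0.1938) = -0.1938 × log₂(0.1938) - 0.8062 × log₂(0.8062)
H(p) = 0.7094
C = 1 - 0.7094 = 0.2906 bits/use


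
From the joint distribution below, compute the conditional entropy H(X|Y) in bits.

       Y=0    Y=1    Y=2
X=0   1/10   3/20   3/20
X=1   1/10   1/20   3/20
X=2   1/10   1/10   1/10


H(X|Y) = Σ_y p(y) H(X|Y=y)
  p(Y=0) = 3/10, H(X|Y=0) = 1.5850
  p(Y=1) = 3/10, H(X|Y=1) = 1.4591
  p(Y=2) = 2/5, H(X|Y=2) = 1.5613
H(X|Y) = 0.3000×1.5850 + 0.3000×1.4591 + 0.4000×1.5613 = 1.5377 bits


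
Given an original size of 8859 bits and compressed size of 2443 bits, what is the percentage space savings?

Space savings = (1 - Compressed/Original) × 100%
= (1 - 2443/8859) × 100%
= 72.42%


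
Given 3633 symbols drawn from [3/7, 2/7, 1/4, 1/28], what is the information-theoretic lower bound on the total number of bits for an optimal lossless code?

Entropy H = 1.7120 bits/symbol
Minimum bits = H × n = 1.7120 × 3633
= 6219.55 bits


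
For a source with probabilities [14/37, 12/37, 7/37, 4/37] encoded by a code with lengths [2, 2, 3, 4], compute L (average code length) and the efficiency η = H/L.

Average length L = Σ p_i × l_i = 2.4054 bits
Entropy H = 1.8588 bits
Efficiency η = H/L × 100% = 77.28%


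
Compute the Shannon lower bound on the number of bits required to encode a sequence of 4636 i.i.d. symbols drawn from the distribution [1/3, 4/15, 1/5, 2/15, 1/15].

Entropy H = 2.1493 bits/symbol
Minimum bits = H × n = 2.1493 × 4636
= 9963.95 bits


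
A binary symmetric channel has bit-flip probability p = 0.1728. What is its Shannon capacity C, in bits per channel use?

For BSC with error probability p:
C = 1 - H(p) where H(p) is binary entropy
H(0.1728) = -0.1728 × log₂(0.1728) - 0.8272 × log₂(0.8272)
H(p) = 0.6641
C = 1 - 0.6641 = 0.3359 bits/use


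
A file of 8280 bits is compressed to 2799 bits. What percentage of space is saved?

Space savings = (1 - Compressed/Original) × 100%
= (1 - 2799/8280) × 100%
= 66.20%


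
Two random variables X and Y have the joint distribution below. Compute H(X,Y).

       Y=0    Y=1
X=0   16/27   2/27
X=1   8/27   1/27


H(X,Y) = -Σ p(x,y) log₂ p(x,y)
  p(0,0)=16/27: -0.5926 × log₂(0.5926) = 0.4473
  p(0,1)=2/27: -0.0741 × log₂(0.0741) = 0.2781
  p(1,0)=8/27: -0.2963 × log₂(0.2963) = 0.5200
  p(1,1)=1/27: -0.0370 × log₂(0.0370) = 0.1761
H(X,Y) = 1.4216 bits


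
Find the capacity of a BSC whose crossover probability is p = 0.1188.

For BSC with error probability p:
C = 1 - H(p) where H(p) is binary entropy
H(0.1188) = -0.1188 × log₂(0.1188) - 0.8812 × log₂(0.8812)
H(p) = 0.5259
C = 1 - 0.5259 = 0.4741 bits/use


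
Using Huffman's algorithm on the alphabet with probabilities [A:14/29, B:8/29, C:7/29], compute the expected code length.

Huffman tree construction:
Combine smallest probabilities repeatedly
Resulting codes:
  A: 0 (length 1)
  B: 11 (length 2)
  C: 10 (length 2)
Average length = Σ p(s) × length(s) = 1.5172 bits


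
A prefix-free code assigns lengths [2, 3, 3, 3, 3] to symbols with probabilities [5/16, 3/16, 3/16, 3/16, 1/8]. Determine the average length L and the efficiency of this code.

Average length L = Σ p_i × l_i = 2.6875 bits
Entropy H = 2.2579 bits
Efficiency η = H/L × 100% = 84.01%


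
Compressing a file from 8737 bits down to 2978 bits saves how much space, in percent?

Space savings = (1 - Compressed/Original) × 100%
= (1 - 2978/8737) × 100%
= 65.92%


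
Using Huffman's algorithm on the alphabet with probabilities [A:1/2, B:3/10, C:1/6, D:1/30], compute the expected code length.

Huffman tree construction:
Combine smallest probabilities repeatedly
Resulting codes:
  A: 0 (length 1)
  B: 11 (length 2)
  C: 101 (length 3)
  D: 100 (length 3)
Average length = Σ p(s) × length(s) = 1.7000 bits


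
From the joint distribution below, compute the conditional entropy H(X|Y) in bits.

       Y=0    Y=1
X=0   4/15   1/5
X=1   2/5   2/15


H(X|Y) = Σ_y p(y) H(X|Y=y)
  p(Y=0) = 2/3, H(X|Y=0) = 0.9710
  p(Y=1) = 1/3, H(X|Y=1) = 0.9710
H(X|Y) = 0.6667×0.9710 + 0.3333×0.9710 = 0.9710 bits


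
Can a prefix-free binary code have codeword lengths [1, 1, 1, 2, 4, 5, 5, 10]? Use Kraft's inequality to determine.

Kraft inequality: Σ 2^(-l_i) ≤ 1 for prefix-free code
Calculating: 2^(-1) + 2^(-1) + 2^(-1) + 2^(-2) + 2^(-4) + 2^(-5) + 2^(-5) + 2^(-10)
= 0.5 + 0.5 + 0.5 + 0.25 + 0.0625 + 0.03125 + 0.03125 + 0.0009765625
= 1.8760
Since 1.8760 > 1, prefix-free code does not exist


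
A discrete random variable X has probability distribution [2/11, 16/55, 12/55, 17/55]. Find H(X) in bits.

H(X) = -Σ p(x) log₂ p(x)
  -2/11 × log₂(2/11) = 0.4472
  -16/55 × log₂(16/55) = 0.5182
  -12/55 × log₂(12/55) = 0.4792
  -17/55 × log₂(17/55) = 0.5236
H(X) = 1.9682 bits


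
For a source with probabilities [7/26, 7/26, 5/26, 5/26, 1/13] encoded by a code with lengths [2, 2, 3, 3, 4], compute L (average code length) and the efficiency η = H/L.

Average length L = Σ p_i × l_i = 2.5385 bits
Entropy H = 2.2188 bits
Efficiency η = H/L × 100% = 87.41%


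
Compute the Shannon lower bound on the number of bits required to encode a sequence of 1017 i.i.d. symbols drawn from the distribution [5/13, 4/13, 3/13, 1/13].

Entropy H = 1.8262 bits/symbol
Minimum bits = H × n = 1.8262 × 1017
= 1857.29 bits


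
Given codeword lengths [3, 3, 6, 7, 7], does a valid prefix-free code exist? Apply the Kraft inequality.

Kraft inequality: Σ 2^(-l_i) ≤ 1 for prefix-free code
Calculating: 2^(-3) + 2^(-3) + 2^(-6) + 2^(-7) + 2^(-7)
= 0.125 + 0.125 + 0.015625 + 0.0078125 + 0.0078125
= 0.2812
Since 0.2812 ≤ 1, prefix-free code exists


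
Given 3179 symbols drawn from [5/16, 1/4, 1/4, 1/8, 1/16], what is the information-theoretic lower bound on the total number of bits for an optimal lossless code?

Entropy H = 2.1494 bits/symbol
Minimum bits = H × n = 2.1494 × 3179
= 6832.93 bits


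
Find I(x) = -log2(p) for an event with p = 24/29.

Information content I(x) = -log₂(p(x))
I = -log₂(24/29) = -log₂(0.8276)
I = 0.2730 bits


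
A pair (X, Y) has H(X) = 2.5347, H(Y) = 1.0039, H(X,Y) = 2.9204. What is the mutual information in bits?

I(X;Y) = H(X) + H(Y) - H(X,Y)
I(X;Y) = 2.5347 + 1.0039 - 2.9204 = 0.6182 bits


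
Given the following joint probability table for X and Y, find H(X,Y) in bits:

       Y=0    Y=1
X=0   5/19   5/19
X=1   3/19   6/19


H(X,Y) = -Σ p(x,y) log₂ p(x,y)
  p(0,0)=5/19: -0.2632 × log₂(0.2632) = 0.5068
  p(0,1)=5/19: -0.2632 × log₂(0.2632) = 0.5068
  p(1,0)=3/19: -0.1579 × log₂(0.1579) = 0.4205
  p(1,1)=6/19: -0.3158 × log₂(0.3158) = 0.5251
H(X,Y) = 1.9593 bits


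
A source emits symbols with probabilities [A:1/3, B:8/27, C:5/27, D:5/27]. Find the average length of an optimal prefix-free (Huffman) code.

Huffman tree construction:
Combine smallest probabilities repeatedly
Resulting codes:
  A: 11 (length 2)
  B: 10 (length 2)
  C: 00 (length 2)
  D: 01 (length 2)
Average length = Σ p(s) × length(s) = 2.0000 bits


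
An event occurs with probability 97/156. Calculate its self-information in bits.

Information content I(x) = -log₂(p(x))
I = -log₂(97/156) = -log₂(0.6218)
I = 0.6855 bits


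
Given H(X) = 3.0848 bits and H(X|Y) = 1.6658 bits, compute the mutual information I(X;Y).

I(X;Y) = H(X) - H(X|Y)
I(X;Y) = 3.0848 - 1.6658 = 1.419 bits


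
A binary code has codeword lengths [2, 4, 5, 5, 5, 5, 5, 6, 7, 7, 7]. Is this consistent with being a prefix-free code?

Kraft inequality: Σ 2^(-l_i) ≤ 1 for prefix-free code
Calculating: 2^(-2) + 2^(-4) + 2^(-5) + 2^(-5) + 2^(-5) + 2^(-5) + 2^(-5) + 2^(-6) + 2^(-7) + 2^(-7) + 2^(-7)
= 0.25 + 0.0625 + 0.03125 + 0.03125 + 0.03125 + 0.03125 + 0.03125 + 0.015625 + 0.0078125 + 0.0078125 + 0.0078125
= 0.5078
Since 0.5078 ≤ 1, prefix-free code exists


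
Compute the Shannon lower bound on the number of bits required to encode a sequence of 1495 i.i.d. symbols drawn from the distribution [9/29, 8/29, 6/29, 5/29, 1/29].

Entropy H = 2.1115 bits/symbol
Minimum bits = H × n = 2.1115 × 1495
= 3156.65 bits


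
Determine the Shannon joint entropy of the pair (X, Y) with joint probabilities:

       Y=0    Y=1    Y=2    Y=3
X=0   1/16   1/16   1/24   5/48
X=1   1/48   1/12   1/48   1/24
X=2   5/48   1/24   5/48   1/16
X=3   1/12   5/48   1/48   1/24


H(X,Y) = -Σ p(x,y) log₂ p(x,y)
  p(0,0)=1/16: -0.0625 × log₂(0.0625) = 0.2500
  p(0,1)=1/16: -0.0625 × log₂(0.0625) = 0.2500
  p(0,2)=1/24: -0.0417 × log₂(0.0417) = 0.1910
  p(0,3)=5/48: -0.1042 × log₂(0.1042) = 0.3399
  p(1,0)=1/48: -0.0208 × log₂(0.0208) = 0.1164
  p(1,1)=1/12: -0.0833 × log₂(0.0833) = 0.2987
  p(1,2)=1/48: -0.0208 × log₂(0.0208) = 0.1164
  p(1,3)=1/24: -0.0417 × log₂(0.0417) = 0.1910
  p(2,0)=5/48: -0.1042 × log₂(0.1042) = 0.3399
  p(2,1)=1/24: -0.0417 × log₂(0.0417) = 0.1910
  p(2,2)=5/48: -0.1042 × log₂(0.1042) = 0.3399
  p(2,3)=1/16: -0.0625 × log₂(0.0625) = 0.2500
  p(3,0)=1/12: -0.0833 × log₂(0.0833) = 0.2987
  p(3,1)=5/48: -0.1042 × log₂(0.1042) = 0.3399
  p(3,2)=1/48: -0.0208 × log₂(0.0208) = 0.1164
  p(3,3)=1/24: -0.0417 × log₂(0.0417) = 0.1910
H(X,Y) = 3.8203 bits


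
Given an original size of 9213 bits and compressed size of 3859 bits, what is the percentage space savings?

Space savings = (1 - Compressed/Original) × 100%
= (1 - 3859/9213) × 100%
= 58.11%


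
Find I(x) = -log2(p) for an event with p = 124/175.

Information content I(x) = -log₂(p(x))
I = -log₂(124/175) = -log₂(0.7086)
I = 0.4970 bits


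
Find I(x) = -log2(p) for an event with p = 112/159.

Information content I(x) = -log₂(p(x))
I = -log₂(112/159) = -log₂(0.7044)
I = 0.5055 bits


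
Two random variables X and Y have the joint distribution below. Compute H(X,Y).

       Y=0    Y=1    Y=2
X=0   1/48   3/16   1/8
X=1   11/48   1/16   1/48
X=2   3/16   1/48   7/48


H(X,Y) = -Σ p(x,y) log₂ p(x,y)
  p(0,0)=1/48: -0.0208 × log₂(0.0208) = 0.1164
  p(0,1)=3/16: -0.1875 × log₂(0.1875) = 0.4528
  p(0,2)=1/8: -0.1250 × log₂(0.1250) = 0.3750
  p(1,0)=11/48: -0.2292 × log₂(0.2292) = 0.4871
  p(1,1)=1/16: -0.0625 × log₂(0.0625) = 0.2500
  p(1,2)=1/48: -0.0208 × log₂(0.0208) = 0.1164
  p(2,0)=3/16: -0.1875 × log₂(0.1875) = 0.4528
  p(2,1)=1/48: -0.0208 × log₂(0.0208) = 0.1164
  p(2,2)=7/48: -0.1458 × log₂(0.1458) = 0.4051
H(X,Y) = 2.7719 bits


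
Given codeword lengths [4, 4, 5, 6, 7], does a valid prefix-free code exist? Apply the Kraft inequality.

Kraft inequality: Σ 2^(-l_i) ≤ 1 for prefix-free code
Calculating: 2^(-4) + 2^(-4) + 2^(-5) + 2^(-6) + 2^(-7)
= 0.0625 + 0.0625 + 0.03125 + 0.015625 + 0.0078125
= 0.1797
Since 0.1797 ≤ 1, prefix-free code exists


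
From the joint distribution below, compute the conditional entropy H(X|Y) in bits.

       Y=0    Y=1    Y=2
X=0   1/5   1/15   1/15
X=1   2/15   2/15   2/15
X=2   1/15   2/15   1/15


H(X|Y) = Σ_y p(y) H(X|Y=y)
  p(Y=0) = 2/5, H(X|Y=0) = 1.4591
  p(Y=1) = 1/3, H(X|Y=1) = 1.5219
  p(Y=2) = 4/15, H(X|Y=2) = 1.5000
H(X|Y) = 0.4000×1.4591 + 0.3333×1.5219 + 0.2667×1.5000 = 1.4910 bits


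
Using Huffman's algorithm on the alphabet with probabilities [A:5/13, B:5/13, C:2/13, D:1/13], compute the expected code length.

Huffman tree construction:
Combine smallest probabilities repeatedly
Resulting codes:
  A: 11 (length 2)
  B: 0 (length 1)
  C: 101 (length 3)
  D: 100 (length 3)
Average length = Σ p(s) × length(s) = 1.8462 bits


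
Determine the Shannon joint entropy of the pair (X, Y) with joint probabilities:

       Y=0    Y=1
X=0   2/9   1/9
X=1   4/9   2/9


H(X,Y) = -Σ p(x,y) log₂ p(x,y)
  p(0,0)=2/9: -0.2222 × log₂(0.2222) = 0.4822
  p(0,1)=1/9: -0.1111 × log₂(0.1111) = 0.3522
  p(1,0)=4/9: -0.4444 × log₂(0.4444) = 0.5200
  p(1,1)=2/9: -0.2222 × log₂(0.2222) = 0.4822
H(X,Y) = 1.8366 bits


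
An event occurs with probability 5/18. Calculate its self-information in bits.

Information content I(x) = -log₂(p(x))
I = -log₂(5/18) = -log₂(0.2778)
I = 1.8480 bits


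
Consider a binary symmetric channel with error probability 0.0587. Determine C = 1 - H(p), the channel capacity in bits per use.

For BSC with error probability p:
C = 1 - H(p) where H(p) is binary entropy
H(0.0587) = -0.0587 × log₂(0.0587) - 0.9413 × log₂(0.9413)
H(p) = 0.3223
C = 1 - 0.3223 = 0.6777 bits/use


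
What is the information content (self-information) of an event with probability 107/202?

Information content I(x) = -log₂(p(x))
I = -log₂(107/202) = -log₂(0.5297)
I = 0.9167 bits


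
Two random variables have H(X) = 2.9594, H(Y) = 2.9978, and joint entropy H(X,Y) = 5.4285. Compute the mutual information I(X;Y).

I(X;Y) = H(X) + H(Y) - H(X,Y)
I(X;Y) = 2.9594 + 2.9978 - 5.4285 = 0.5287 bits


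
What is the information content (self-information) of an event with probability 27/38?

Information content I(x) = -log₂(p(x))
I = -log₂(27/38) = -log₂(0.7105)
I = 0.4930 bits


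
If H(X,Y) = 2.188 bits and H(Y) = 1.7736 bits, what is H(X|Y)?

Chain rule: H(X,Y) = H(X|Y) + H(Y)
H(X|Y) = H(X,Y) - H(Y) = 2.188 - 1.7736 = 0.4144 bits


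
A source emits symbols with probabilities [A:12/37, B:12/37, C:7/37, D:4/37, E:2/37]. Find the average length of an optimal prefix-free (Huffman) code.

Huffman tree construction:
Combine smallest probabilities repeatedly
Resulting codes:
  A: 10 (length 2)
  B: 11 (length 2)
  C: 01 (length 2)
  D: 001 (length 3)
  E: 000 (length 3)
Average length = Σ p(s) × length(s) = 2.1622 bits


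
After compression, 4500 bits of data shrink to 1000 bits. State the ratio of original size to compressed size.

Compression ratio = Original / Compressed
= 4500 / 1000 = 4.50:1


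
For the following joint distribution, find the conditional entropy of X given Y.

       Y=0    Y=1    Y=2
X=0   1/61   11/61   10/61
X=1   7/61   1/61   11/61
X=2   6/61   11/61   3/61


H(X|Y) = Σ_y p(y) H(X|Y=y)
  p(Y=0) = 14/61, H(X|Y=0) = 1.2958
  p(Y=1) = 23/61, H(X|Y=1) = 1.2145
  p(Y=2) = 24/61, H(X|Y=2) = 1.4171
H(X|Y) = 0.2295×1.2958 + 0.3770×1.2145 + 0.3934×1.4171 = 1.3129 bits


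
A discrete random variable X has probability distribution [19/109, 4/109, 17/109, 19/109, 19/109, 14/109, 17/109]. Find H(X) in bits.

H(X) = -Σ p(x) log₂ p(x)
  -19/109 × log₂(19/109) = 0.4393
  -4/109 × log₂(4/109) = 0.1750
  -17/109 × log₂(17/109) = 0.4181
  -19/109 × log₂(19/109) = 0.4393
  -19/109 × log₂(19/109) = 0.4393
  -14/109 × log₂(14/109) = 0.3803
  -17/109 × log₂(17/109) = 0.4181
H(X) = 2.7094 bits


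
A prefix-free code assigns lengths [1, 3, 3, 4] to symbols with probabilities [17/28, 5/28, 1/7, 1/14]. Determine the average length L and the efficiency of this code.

Average length L = Σ p_i × l_i = 1.8571 bits
Entropy H = 1.5539 bits
Efficiency η = H/L × 100% = 83.67%


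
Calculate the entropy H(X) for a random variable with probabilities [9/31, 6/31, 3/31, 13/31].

H(X) = -Σ p(x) log₂ p(x)
  -9/31 × log₂(9/31) = 0.5180
  -6/31 × log₂(6/31) = 0.4586
  -3/31 × log₂(3/31) = 0.3261
  -13/31 × log₂(13/31) = 0.5258
H(X) = 1.8284 bits


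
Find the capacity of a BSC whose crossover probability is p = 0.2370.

For BSC with error probability p:
C = 1 - H(p) where H(p) is binary entropy
H(0.2370) = -0.2370 × log₂(0.2370) - 0.7630 × log₂(0.7630)
H(p) = 0.7900
C = 1 - 0.7900 = 0.2100 bits/use


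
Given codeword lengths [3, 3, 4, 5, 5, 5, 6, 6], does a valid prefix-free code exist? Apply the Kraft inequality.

Kraft inequality: Σ 2^(-l_i) ≤ 1 for prefix-free code
Calculating: 2^(-3) + 2^(-3) + 2^(-4) + 2^(-5) + 2^(-5) + 2^(-5) + 2^(-6) + 2^(-6)
= 0.125 + 0.125 + 0.0625 + 0.03125 + 0.03125 + 0.03125 + 0.015625 + 0.015625
= 0.4375
Since 0.4375 ≤ 1, prefix-free code exists


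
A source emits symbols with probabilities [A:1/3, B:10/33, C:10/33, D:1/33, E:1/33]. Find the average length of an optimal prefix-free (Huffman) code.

Huffman tree construction:
Combine smallest probabilities repeatedly
Resulting codes:
  A: 11 (length 2)
  B: 01 (length 2)
  C: 10 (length 2)
  D: 000 (length 3)
  E: 001 (length 3)
Average length = Σ p(s) × length(s) = 2.0606 bits


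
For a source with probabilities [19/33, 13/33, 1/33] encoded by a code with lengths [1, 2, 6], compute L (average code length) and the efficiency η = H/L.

Average length L = Σ p_i × l_i = 1.5455 bits
Entropy H = 1.1409 bits
Efficiency η = H/L × 100% = 73.82%


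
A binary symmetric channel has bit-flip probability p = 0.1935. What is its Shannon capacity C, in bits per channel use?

For BSC with error probability p:
C = 1 - H(p) where H(p) is binary entropy
H(0.1935) = -0.1935 × log₂(0.1935) - 0.8065 × log₂(0.8065)
H(p) = 0.7087
C = 1 - 0.7087 = 0.2913 bits/use


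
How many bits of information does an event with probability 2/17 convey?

Information content I(x) = -log₂(p(x))
I = -log₂(2/17) = -log₂(0.1176)
I = 3.0875 bits


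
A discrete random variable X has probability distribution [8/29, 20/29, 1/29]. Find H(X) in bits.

H(X) = -Σ p(x) log₂ p(x)
  -8/29 × log₂(8/29) = 0.5125
  -20/29 × log₂(20/29) = 0.3697
  -1/29 × log₂(1/29) = 0.1675
H(X) = 1.0498 bits


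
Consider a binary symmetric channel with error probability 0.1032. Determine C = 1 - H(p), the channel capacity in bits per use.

For BSC with error probability p:
C = 1 - H(p) where H(p) is binary entropy
H(0.1032) = -0.1032 × log₂(0.1032) - 0.8968 × log₂(0.8968)
H(p) = 0.4791
C = 1 - 0.4791 = 0.5209 bits/use


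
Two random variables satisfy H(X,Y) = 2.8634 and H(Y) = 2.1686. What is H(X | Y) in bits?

Chain rule: H(X,Y) = H(X|Y) + H(Y)
H(X|Y) = H(X,Y) - H(Y) = 2.8634 - 2.1686 = 0.6948 bits


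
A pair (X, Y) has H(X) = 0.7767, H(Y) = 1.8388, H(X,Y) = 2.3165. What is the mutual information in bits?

I(X;Y) = H(X) + H(Y) - H(X,Y)
I(X;Y) = 0.7767 + 1.8388 - 2.3165 = 0.299 bits


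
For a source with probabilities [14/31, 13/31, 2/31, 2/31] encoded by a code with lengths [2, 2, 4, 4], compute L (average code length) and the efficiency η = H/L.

Average length L = Σ p_i × l_i = 2.2581 bits
Entropy H = 1.5539 bits
Efficiency η = H/L × 100% = 68.82%


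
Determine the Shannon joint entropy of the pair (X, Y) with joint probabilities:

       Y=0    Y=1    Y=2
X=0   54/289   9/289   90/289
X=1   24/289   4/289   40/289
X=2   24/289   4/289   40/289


H(X,Y) = -Σ p(x,y) log₂ p(x,y)
  p(0,0)=54/289: -0.1869 × log₂(0.1869) = 0.4522
  p(0,1)=9/289: -0.0311 × log₂(0.0311) = 0.1559
  p(0,2)=90/289: -0.3114 × log₂(0.3114) = 0.5241
  p(1,0)=24/289: -0.0830 × log₂(0.0830) = 0.2981
  p(1,1)=4/289: -0.0138 × log₂(0.0138) = 0.0855
  p(1,2)=40/289: -0.1384 × log₂(0.1384) = 0.3949
  p(2,0)=24/289: -0.0830 × log₂(0.0830) = 0.2981
  p(2,1)=4/289: -0.0138 × log₂(0.0138) = 0.0855
  p(2,2)=40/289: -0.1384 × log₂(0.1384) = 0.3949
H(X,Y) = 2.6891 bits


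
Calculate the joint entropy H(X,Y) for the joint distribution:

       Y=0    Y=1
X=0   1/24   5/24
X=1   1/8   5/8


H(X,Y) = -Σ p(x,y) log₂ p(x,y)
  p(0,0)=1/24: -0.0417 × log₂(0.0417) = 0.1910
  p(0,1)=5/24: -0.2083 × log₂(0.2083) = 0.4715
  p(1,0)=1/8: -0.1250 × log₂(0.1250) = 0.3750
  p(1,1)=5/8: -0.6250 × log₂(0.6250) = 0.4238
H(X,Y) = 1.4613 bits


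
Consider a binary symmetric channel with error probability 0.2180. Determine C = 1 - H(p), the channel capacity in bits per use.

For BSC with error probability p:
C = 1 - H(p) where H(p) is binary entropy
H(0.2180) = -0.2180 × log₂(0.2180) - 0.7820 × log₂(0.7820)
H(p) = 0.7565
C = 1 - 0.7565 = 0.2435 bits/use


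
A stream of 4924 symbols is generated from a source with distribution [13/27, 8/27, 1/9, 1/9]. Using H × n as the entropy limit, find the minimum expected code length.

Entropy H = 1.7321 bits/symbol
Minimum bits = H × n = 1.7321 × 4924
= 8528.82 bits


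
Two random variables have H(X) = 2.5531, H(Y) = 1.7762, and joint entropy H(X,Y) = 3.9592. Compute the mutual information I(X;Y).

I(X;Y) = H(X) + H(Y) - H(X,Y)
I(X;Y) = 2.5531 + 1.7762 - 3.9592 = 0.3701 bits


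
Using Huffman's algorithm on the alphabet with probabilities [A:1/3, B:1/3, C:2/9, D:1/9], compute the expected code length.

Huffman tree construction:
Combine smallest probabilities repeatedly
Resulting codes:
  A: 10 (length 2)
  B: 11 (length 2)
  C: 01 (length 2)
  D: 00 (length 2)
Average length = Σ p(s) × length(s) = 2.0000 bits


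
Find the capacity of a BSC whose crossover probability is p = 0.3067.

For BSC with error probability p:
C = 1 - H(p) where H(p) is binary entropy
H(0.3067) = -0.3067 × log₂(0.3067) - 0.6933 × log₂(0.6933)
H(p) = 0.8893
C = 1 - 0.8893 = 0.1107 bits/use


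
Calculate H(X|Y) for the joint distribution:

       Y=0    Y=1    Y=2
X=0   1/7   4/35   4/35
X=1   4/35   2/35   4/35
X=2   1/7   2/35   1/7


H(X|Y) = Σ_y p(y) H(X|Y=y)
  p(Y=0) = 2/5, H(X|Y=0) = 1.5774
  p(Y=1) = 8/35, H(X|Y=1) = 1.5000
  p(Y=2) = 13/35, H(X|Y=2) = 1.5766
H(X|Y) = 0.4000×1.5774 + 0.2286×1.5000 + 0.3714×1.5766 = 1.5594 bits


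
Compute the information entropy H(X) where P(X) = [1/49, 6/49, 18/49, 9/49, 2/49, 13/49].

H(X) = -Σ p(x) log₂ p(x)
  -1/49 × log₂(1/49) = 0.1146
  -6/49 × log₂(6/49) = 0.3710
  -18/49 × log₂(18/49) = 0.5307
  -9/49 × log₂(9/49) = 0.4490
  -2/49 × log₂(2/49) = 0.1884
  -13/49 × log₂(13/49) = 0.5079
H(X) = 2.1616 bits


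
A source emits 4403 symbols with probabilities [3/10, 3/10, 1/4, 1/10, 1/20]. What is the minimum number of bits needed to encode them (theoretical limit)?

Entropy H = 2.0905 bits/symbol
Minimum bits = H × n = 2.0905 × 4403
= 9204.33 bits


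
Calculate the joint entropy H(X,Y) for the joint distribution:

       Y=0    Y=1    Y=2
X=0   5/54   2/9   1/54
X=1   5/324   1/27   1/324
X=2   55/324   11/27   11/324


H(X,Y) = -Σ p(x,y) log₂ p(x,y)
  p(0,0)=5/54: -0.0926 × log₂(0.0926) = 0.3179
  p(0,1)=2/9: -0.2222 × log₂(0.2222) = 0.4822
  p(0,2)=1/54: -0.0185 × log₂(0.0185) = 0.1066
  p(1,0)=5/324: -0.0154 × log₂(0.0154) = 0.0929
  p(1,1)=1/27: -0.0370 × log₂(0.0370) = 0.1761
  p(1,2)=1/324: -0.0031 × log₂(0.0031) = 0.0257
  p(2,0)=55/324: -0.1698 × log₂(0.1698) = 0.4343
  p(2,1)=11/27: -0.4074 × log₂(0.4074) = 0.5278
  p(2,2)=11/324: -0.0340 × log₂(0.0340) = 0.1657
H(X,Y) = 2.3291 bits


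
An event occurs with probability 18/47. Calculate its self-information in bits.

Information content I(x) = -log₂(p(x))
I = -log₂(18/47) = -log₂(0.3830)
I = 1.3847 bits


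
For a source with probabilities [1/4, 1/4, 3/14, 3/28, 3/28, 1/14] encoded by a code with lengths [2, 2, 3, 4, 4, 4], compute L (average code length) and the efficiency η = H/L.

Average length L = Σ p_i × l_i = 2.7857 bits
Entropy H = 2.4387 bits
Efficiency η = H/L × 100% = 87.54%


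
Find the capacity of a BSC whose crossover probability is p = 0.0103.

For BSC with error probability p:
C = 1 - H(p) where H(p) is binary entropy
H(0.0103) = -0.0103 × log₂(0.0103) - 0.9897 × log₂(0.9897)
H(p) = 0.0828
C = 1 - 0.0828 = 0.9172 bits/use


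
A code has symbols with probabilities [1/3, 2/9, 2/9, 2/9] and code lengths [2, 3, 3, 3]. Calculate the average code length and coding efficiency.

Average length L = Σ p_i × l_i = 2.6667 bits
Entropy H = 1.9749 bits
Efficiency η = H/L × 100% = 74.06%


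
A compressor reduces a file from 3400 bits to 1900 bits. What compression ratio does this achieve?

Compression ratio = Original / Compressed
= 3400 / 1900 = 1.79:1


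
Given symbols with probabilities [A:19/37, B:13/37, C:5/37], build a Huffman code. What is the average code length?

Huffman tree construction:
Combine smallest probabilities repeatedly
Resulting codes:
  A: 1 (length 1)
  B: 01 (length 2)
  C: 00 (length 2)
Average length = Σ p(s) × length(s) = 1.4865 bits


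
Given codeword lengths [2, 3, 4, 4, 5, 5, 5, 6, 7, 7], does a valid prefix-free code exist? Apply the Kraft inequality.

Kraft inequality: Σ 2^(-l_i) ≤ 1 for prefix-free code
Calculating: 2^(-2) + 2^(-3) + 2^(-4) + 2^(-4) + 2^(-5) + 2^(-5) + 2^(-5) + 2^(-6) + 2^(-7) + 2^(-7)
= 0.25 + 0.125 + 0.0625 + 0.0625 + 0.03125 + 0.03125 + 0.03125 + 0.015625 + 0.0078125 + 0.0078125
= 0.6250
Since 0.6250 ≤ 1, prefix-free code exists


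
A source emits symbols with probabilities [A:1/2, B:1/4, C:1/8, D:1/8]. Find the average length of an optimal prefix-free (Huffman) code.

Huffman tree construction:
Combine smallest probabilities repeatedly
Resulting codes:
  A: 0 (length 1)
  B: 10 (length 2)
  C: 110 (length 3)
  D: 111 (length 3)
Average length = Σ p(s) × length(s) = 1.7500 bits


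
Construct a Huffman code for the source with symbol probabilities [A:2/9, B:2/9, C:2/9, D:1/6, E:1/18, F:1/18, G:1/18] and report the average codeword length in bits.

Huffman tree construction:
Combine smallest probabilities repeatedly
Resulting codes:
  A: 00 (length 2)
  B: 01 (length 2)
  C: 10 (length 2)
  D: 110 (length 3)
  E: 11110 (length 5)
  F: 11111 (length 5)
  G: 1110 (length 4)
Average length = Σ p(s) × length(s) = 2.6111 bits


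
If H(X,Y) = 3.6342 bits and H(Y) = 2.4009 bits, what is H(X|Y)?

Chain rule: H(X,Y) = H(X|Y) + H(Y)
H(X|Y) = H(X,Y) - H(Y) = 3.6342 - 2.4009 = 1.2333 bits


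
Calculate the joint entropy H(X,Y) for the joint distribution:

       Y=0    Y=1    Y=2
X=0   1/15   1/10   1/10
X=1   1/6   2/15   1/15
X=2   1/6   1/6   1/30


H(X,Y) = -Σ p(x,y) log₂ p(x,y)
  p(0,0)=1/15: -0.0667 × log₂(0.0667) = 0.2605
  p(0,1)=1/10: -0.1000 × log₂(0.1000) = 0.3322
  p(0,2)=1/10: -0.1000 × log₂(0.1000) = 0.3322
  p(1,0)=1/6: -0.1667 × log₂(0.1667) = 0.4308
  p(1,1)=2/15: -0.1333 × log₂(0.1333) = 0.3876
  p(1,2)=1/15: -0.0667 × log₂(0.0667) = 0.2605
  p(2,0)=1/6: -0.1667 × log₂(0.1667) = 0.4308
  p(2,1)=1/6: -0.1667 × log₂(0.1667) = 0.4308
  p(2,2)=1/30: -0.0333 × log₂(0.0333) = 0.1636
H(X,Y) = 3.0289 bits


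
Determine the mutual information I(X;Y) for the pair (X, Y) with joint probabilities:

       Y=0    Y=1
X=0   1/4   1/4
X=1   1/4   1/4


H(X) = 1.0000, H(Y) = 1.0000, H(X,Y) = 2.0000
I(X;Y) = H(X) + H(Y) - H(X,Y) = 0.0000 bits


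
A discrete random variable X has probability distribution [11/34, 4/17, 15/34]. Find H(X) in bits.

H(X) = -Σ p(x) log₂ p(x)
  -11/34 × log₂(11/34) = 0.5267
  -4/17 × log₂(4/17) = 0.4912
  -15/34 × log₂(15/34) = 0.5208
H(X) = 1.5387 bits


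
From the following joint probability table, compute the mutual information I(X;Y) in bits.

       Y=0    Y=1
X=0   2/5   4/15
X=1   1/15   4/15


H(X) = 0.9183, H(Y) = 0.9968, H(X,Y) = 1.8062
I(X;Y) = H(X) + H(Y) - H(X,Y) = 0.1088 bits


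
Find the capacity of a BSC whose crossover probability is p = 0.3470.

For BSC with error probability p:
C = 1 - H(p) where H(p) is binary entropy
H(0.3470) = -0.3470 × log₂(0.3470) - 0.6530 × log₂(0.6530)
H(p) = 0.9314
C = 1 - 0.9314 = 0.0686 bits/use


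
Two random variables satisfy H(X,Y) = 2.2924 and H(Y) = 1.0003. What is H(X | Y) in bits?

Chain rule: H(X,Y) = H(X|Y) + H(Y)
H(X|Y) = H(X,Y) - H(Y) = 2.2924 - 1.0003 = 1.2921 bits


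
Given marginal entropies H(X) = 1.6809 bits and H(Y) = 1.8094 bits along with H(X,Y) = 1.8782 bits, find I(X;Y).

I(X;Y) = H(X) + H(Y) - H(X,Y)
I(X;Y) = 1.6809 + 1.8094 - 1.8782 = 1.6121 bits


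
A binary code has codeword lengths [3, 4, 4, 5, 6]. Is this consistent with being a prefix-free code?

Kraft inequality: Σ 2^(-l_i) ≤ 1 for prefix-free code
Calculating: 2^(-3) + 2^(-4) + 2^(-4) + 2^(-5) + 2^(-6)
= 0.125 + 0.0625 + 0.0625 + 0.03125 + 0.015625
= 0.2969
Since 0.2969 ≤ 1, prefix-free code exists


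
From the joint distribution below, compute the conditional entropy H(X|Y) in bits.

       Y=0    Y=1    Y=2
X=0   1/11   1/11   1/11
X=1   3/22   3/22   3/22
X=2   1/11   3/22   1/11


H(X|Y) = Σ_y p(y) H(X|Y=y)
  p(Y=0) = 7/22, H(X|Y=0) = 1.5567
  p(Y=1) = 4/11, H(X|Y=1) = 1.5613
  p(Y=2) = 7/22, H(X|Y=2) = 1.5567
H(X|Y) = 0.3182×1.5567 + 0.3636×1.5613 + 0.3182×1.5567 = 1.5583 bits


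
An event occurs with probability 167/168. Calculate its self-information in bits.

Information content I(x) = -log₂(p(x))
I = -log₂(167/168) = -log₂(0.9940)
I = 0.0086 bits


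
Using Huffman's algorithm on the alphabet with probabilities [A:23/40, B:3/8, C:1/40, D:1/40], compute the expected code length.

Huffman tree construction:
Combine smallest probabilities repeatedly
Resulting codes:
  A: 1 (length 1)
  B: 01 (length 2)
  C: 000 (length 3)
  D: 001 (length 3)
Average length = Σ p(s) × length(s) = 1.4750 bits


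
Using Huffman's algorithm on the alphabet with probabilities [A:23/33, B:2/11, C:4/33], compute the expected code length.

Huffman tree construction:
Combine smallest probabilities repeatedly
Resulting codes:
  A: 1 (length 1)
  B: 01 (length 2)
  C: 00 (length 2)
Average length = Σ p(s) × length(s) = 1.3030 bits


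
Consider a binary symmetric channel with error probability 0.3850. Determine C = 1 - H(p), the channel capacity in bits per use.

For BSC with error probability p:
C = 1 - H(p) where H(p) is binary entropy
H(0.3850) = -0.3850 × log₂(0.3850) - 0.6150 × log₂(0.6150)
H(p) = 0.9615
C = 1 - 0.9615 = 0.0385 bits/use


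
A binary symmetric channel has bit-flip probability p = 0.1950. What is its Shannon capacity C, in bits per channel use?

For BSC with error probability p:
C = 1 - H(p) where H(p) is binary entropy
H(0.1950) = -0.1950 × log₂(0.1950) - 0.8050 × log₂(0.8050)
H(p) = 0.7118
C = 1 - 0.7118 = 0.2882 bits/use


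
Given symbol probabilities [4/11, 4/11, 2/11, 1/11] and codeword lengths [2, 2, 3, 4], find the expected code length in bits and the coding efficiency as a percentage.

Average length L = Σ p_i × l_i = 2.3636 bits
Entropy H = 1.8231 bits
Efficiency η = H/L × 100% = 77.13%


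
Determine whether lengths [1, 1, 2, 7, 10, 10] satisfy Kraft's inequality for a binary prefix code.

Kraft inequality: Σ 2^(-l_i) ≤ 1 for prefix-free code
Calculating: 2^(-1) + 2^(-1) + 2^(-2) + 2^(-7) + 2^(-10) + 2^(-10)
= 0.5 + 0.5 + 0.25 + 0.0078125 + 0.0009765625 + 0.0009765625
= 1.2598
Since 1.2598 > 1, prefix-free code does not exist


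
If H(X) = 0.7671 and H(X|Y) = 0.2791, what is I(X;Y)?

I(X;Y) = H(X) - H(X|Y)
I(X;Y) = 0.7671 - 0.2791 = 0.488 bits


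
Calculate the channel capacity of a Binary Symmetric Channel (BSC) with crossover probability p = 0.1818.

For BSC with error probability p:
C = 1 - H(p) where H(p) is binary entropy
H(0.1818) = -0.1818 × log₂(0.1818) - 0.8182 × log₂(0.8182)
H(p) = 0.6840
C = 1 - 0.6840 = 0.3160 bits/use


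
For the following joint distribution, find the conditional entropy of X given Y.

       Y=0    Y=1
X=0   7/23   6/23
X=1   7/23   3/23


H(X|Y) = Σ_y p(y) H(X|Y=y)
  p(Y=0) = 14/23, H(X|Y=0) = 1.0000
  p(Y=1) = 9/23, H(X|Y=1) = 0.9183
H(X|Y) = 0.6087×1.0000 + 0.3913×0.9183 = 0.9680 bits


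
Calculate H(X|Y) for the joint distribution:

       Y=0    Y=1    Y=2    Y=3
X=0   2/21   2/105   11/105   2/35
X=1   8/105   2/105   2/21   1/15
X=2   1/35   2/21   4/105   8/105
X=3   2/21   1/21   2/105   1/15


H(X|Y) = Σ_y p(y) H(X|Y=y)
  p(Y=0) = 31/105, H(X|Y=0) = 1.8834
  p(Y=1) = 19/105, H(X|Y=1) = 1.6780
  p(Y=2) = 9/35, H(X|Y=2) = 1.7448
  p(Y=3) = 4/15, H(X|Y=3) = 1.9926
H(X|Y) = 0.2952×1.8834 + 0.1810×1.6780 + 0.2571×1.7448 + 0.2667×1.9926 = 1.8397 bits


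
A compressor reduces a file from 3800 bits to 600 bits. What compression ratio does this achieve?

Compression ratio = Original / Compressed
= 3800 / 600 = 6.33:1


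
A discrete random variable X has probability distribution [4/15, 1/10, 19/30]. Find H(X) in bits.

H(X) = -Σ p(x) log₂ p(x)
  -4/15 × log₂(4/15) = 0.5085
  -1/10 × log₂(1/10) = 0.3322
  -19/30 × log₂(19/30) = 0.4173
H(X) = 1.2580 bits
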